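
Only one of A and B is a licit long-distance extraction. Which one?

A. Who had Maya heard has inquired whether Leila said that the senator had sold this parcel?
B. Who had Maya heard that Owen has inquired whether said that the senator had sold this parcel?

A

In B, the wh-phrase is extracted from inside a wh-island (introduced by "whether"), which blocks movement.
In A, the extraction path crosses only that-complement boundaries, which are transparent.
So A is grammatical.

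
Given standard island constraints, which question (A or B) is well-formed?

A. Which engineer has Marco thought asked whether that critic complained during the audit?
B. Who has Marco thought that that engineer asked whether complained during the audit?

In B, the wh-phrase is extracted from inside a wh-island (introduced by "whether"), which blocks movement.
In A, the extraction path crosses only that-complement boundaries, which are transparent.
So A is grammatical.

A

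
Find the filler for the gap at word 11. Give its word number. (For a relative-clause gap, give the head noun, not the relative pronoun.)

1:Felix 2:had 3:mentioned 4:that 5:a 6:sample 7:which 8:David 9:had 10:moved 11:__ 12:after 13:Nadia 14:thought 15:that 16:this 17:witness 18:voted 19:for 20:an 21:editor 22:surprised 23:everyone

6

The gap at 11 is the object of "moved", inside a relative clause.
The relative pronoun is "which" (word 7); it is bound by the head noun immediately before it.
Its filler is the head noun "sample", at word 6.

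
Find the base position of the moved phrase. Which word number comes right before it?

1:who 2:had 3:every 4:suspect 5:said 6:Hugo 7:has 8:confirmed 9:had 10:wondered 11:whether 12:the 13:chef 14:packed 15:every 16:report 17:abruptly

8

The displaced element is "who" (word 1).
It is linked across 2 clause boundaries (Ø → Ø).
It functions as the subject of "wondered", so the gap sits immediately after word 8 ("confirmed").
Base order: Every suspect had said Hugo has confirmed that who had wondered whether the chef packed every report abruptly.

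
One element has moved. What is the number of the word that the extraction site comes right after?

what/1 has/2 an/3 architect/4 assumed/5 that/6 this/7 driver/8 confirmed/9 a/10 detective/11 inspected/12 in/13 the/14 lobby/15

The displaced element is "what" (word 1).
It is linked across 2 clause boundaries (that → Ø).
It functions as the direct object of "inspected", so the gap sits immediately after word 12 ("inspected").
Base order: An architect has assumed that this driver confirmed a detective inspected what in the lobby.

12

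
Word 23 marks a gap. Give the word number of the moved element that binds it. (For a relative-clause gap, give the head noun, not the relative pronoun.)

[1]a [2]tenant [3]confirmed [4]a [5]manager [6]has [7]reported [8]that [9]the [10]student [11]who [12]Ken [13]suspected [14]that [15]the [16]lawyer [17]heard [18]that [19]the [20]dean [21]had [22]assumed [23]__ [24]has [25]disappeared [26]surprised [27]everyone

The gap at 23 is the subject of "disappeared", inside a relative clause.
The relative pronoun is "who" (word 11); it is bound by the head noun immediately before it.
Its filler is the head noun "student", at word 10.

10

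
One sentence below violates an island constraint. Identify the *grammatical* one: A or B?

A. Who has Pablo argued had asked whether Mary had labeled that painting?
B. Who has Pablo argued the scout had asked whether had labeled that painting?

In B, the wh-phrase is extracted from inside a wh-island (introduced by "whether"), which blocks movement.
In A, the extraction path crosses only that-complement boundaries, which are transparent.
So A is grammatical.

A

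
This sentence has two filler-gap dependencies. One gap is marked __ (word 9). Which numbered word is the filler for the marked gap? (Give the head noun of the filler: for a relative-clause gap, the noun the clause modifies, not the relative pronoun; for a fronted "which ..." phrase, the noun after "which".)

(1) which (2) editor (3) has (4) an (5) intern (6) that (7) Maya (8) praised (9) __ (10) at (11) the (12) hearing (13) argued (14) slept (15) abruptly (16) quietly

5

The marked gap is inside the relative clause, the direct object of "praised".
Its filler is the head noun "intern" (via "that"), at word 5.
(The other dependency links word 2 to a gap after word 13.)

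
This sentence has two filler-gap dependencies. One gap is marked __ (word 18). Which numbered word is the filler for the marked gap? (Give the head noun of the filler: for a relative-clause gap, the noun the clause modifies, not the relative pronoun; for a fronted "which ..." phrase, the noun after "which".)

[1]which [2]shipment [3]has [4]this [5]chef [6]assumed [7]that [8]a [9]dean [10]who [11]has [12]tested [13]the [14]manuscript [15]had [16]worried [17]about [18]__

2

The marked gap is the object of the preposition "about" of "worried".
Its filler is the fronted wh-phrase "which shipment", at word 2.
(The other dependency links word 9 to a gap after word 10.)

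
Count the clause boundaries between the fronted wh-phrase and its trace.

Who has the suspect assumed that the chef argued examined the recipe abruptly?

"who" is extracted from the subject of "examined".
Boundaries crossed, outermost first: [that], [Ø] — 2 in total.

2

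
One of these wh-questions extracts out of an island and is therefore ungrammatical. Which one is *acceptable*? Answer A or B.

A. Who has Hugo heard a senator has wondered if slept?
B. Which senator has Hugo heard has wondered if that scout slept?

B

In A, the wh-phrase is extracted from inside a wh-island (introduced by "if"), which blocks movement.
In B, the extraction path crosses only that-complement boundaries, which are transparent.
So B is grammatical.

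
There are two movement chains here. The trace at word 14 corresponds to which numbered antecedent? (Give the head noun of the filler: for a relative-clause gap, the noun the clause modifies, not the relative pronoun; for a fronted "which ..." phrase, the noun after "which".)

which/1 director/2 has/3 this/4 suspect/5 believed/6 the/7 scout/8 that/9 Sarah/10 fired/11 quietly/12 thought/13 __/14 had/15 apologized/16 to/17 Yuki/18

2

The marked gap is the subject of "apologized".
Its filler is the fronted wh-phrase "which director", at word 2.
(The other dependency links word 8 to a gap after word 11.)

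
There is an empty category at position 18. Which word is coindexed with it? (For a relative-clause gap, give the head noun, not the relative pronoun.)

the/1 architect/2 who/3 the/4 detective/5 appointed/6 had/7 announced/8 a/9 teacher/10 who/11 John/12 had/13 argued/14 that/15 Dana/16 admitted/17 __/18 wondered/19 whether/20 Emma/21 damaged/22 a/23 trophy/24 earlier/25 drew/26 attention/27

The gap at 18 is the subject of "wondered", inside a relative clause.
The relative pronoun is "who" (word 11); it is bound by the head noun immediately before it.
Its filler is the head noun "teacher", at word 10.

10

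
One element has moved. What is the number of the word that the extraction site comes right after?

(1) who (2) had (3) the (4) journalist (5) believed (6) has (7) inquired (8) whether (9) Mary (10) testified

The displaced element is "who" (word 1).
It is linked across 1 clause boundary (Ø).
It functions as the subject of "inquired", so the gap sits immediately after word 5 ("believed").
Base order: The journalist had believed that who has inquired whether Mary testified.

5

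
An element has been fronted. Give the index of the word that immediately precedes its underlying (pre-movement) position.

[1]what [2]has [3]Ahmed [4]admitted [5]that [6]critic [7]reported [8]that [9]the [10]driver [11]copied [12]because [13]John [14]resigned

11

The displaced element is "what" (word 1).
It is linked across 2 clause boundaries (Ø → that).
It functions as the direct object of "copied", so the gap sits immediately after word 11 ("copied").
Base order: Ahmed has admitted that critic reported that the driver copied what because John resigned.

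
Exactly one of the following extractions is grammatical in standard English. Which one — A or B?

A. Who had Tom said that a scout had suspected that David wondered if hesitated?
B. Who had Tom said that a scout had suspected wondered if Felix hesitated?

B

In A, the wh-phrase is extracted from inside a wh-island (introduced by "if"), which blocks movement.
In B, the extraction path crosses only that-complement boundaries, which are transparent.
So B is grammatical.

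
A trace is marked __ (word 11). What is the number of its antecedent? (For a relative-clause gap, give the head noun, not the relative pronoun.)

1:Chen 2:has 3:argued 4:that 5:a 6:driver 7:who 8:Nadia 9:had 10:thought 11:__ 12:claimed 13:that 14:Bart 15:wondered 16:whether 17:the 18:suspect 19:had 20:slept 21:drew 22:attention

6

The gap at 11 is the subject of "claimed", inside a relative clause.
The relative pronoun is "who" (word 7); it is bound by the head noun immediately before it.
Its filler is the head noun "driver", at word 6.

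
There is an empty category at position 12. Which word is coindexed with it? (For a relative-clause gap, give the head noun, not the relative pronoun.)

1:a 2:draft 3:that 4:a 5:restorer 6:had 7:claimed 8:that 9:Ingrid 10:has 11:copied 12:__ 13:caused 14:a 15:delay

2

The gap at 12 is the object of "copied", inside a relative clause.
The relative pronoun is "that" (word 3); it is bound by the head noun immediately before it.
Its filler is the head noun "draft", at word 2.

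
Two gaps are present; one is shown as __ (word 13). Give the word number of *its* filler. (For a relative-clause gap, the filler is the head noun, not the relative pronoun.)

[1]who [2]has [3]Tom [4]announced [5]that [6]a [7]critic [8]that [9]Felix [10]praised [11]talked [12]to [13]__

The marked gap is the object of the preposition "to" of "talked".
Its filler is the fronted wh-phrase "who", at word 1.
(The other dependency links word 7 to a gap after word 10.)

1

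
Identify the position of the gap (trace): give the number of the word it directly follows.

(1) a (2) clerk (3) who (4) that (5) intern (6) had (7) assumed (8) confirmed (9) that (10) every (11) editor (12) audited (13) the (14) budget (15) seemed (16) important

The displaced element is "a clerk" (word 2).
It is linked across 1 clause boundary (Ø).
It functions as the subject of "confirmed", so the gap sits immediately after word 7 ("assumed").
Base order: That intern had assumed a clerk confirmed that every editor audited the budget.

7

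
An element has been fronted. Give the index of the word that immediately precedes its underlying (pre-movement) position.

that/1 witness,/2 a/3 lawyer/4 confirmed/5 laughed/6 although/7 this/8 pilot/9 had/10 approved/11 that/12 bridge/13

5

The displaced element is "that witness" (word 2).
It is linked across 1 clause boundary (Ø).
It functions as the subject of "laughed", so the gap sits immediately after word 5 ("confirmed").
Base order: A lawyer confirmed that that witness laughed although this pilot had approved that bridge.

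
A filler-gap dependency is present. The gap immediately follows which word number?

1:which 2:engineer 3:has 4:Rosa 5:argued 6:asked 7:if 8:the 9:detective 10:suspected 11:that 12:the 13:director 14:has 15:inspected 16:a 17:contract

5

The displaced element is "which engineer" (word 2).
It is linked across 1 clause boundary (Ø).
It functions as the subject of "asked", so the gap sits immediately after word 5 ("argued").
Base order: Rosa has argued that which engineer asked if the detective suspected that the director has inspected a contract.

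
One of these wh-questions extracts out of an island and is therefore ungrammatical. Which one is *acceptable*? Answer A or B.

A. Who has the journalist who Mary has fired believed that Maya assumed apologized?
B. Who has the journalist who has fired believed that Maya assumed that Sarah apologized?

In B, the wh-phrase is extracted from inside a complex-NP island (relative clause) (introduced by "who"), which blocks movement.
In A, the extraction path crosses only that-complement boundaries, which are transparent.
So A is grammatical.

A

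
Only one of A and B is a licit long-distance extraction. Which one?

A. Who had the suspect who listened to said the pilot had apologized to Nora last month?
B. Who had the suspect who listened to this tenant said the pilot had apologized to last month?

B

In A, the wh-phrase is extracted from inside a complex-NP island (relative clause) (introduced by "who"), which blocks movement.
In B, the extraction path crosses only that-complement boundaries, which are transparent.
So B is grammatical.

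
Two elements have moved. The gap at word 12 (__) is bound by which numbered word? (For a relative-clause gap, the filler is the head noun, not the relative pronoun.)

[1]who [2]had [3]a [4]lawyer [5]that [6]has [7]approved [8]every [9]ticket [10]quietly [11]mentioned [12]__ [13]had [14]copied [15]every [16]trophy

The marked gap is the subject of "copied".
Its filler is the fronted wh-phrase "who", at word 1.
(The other dependency links word 4 to a gap after word 5.)

1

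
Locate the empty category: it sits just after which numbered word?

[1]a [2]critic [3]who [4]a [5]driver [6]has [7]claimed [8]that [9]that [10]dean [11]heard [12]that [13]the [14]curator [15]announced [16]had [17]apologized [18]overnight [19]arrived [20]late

The displaced element is "a critic" (word 2).
It is linked across 3 clause boundaries (that → that → Ø).
It functions as the subject of "apologized", so the gap sits immediately after word 15 ("announced").
Base order: A driver has claimed that that dean heard that the curator announced that a critic had apologized overnight.

15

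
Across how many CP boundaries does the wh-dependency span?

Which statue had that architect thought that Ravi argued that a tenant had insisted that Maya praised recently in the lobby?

"which statue" is extracted from the object of "praised".
Boundaries crossed, outermost first: [that], [that], [that] — 3 in total.

3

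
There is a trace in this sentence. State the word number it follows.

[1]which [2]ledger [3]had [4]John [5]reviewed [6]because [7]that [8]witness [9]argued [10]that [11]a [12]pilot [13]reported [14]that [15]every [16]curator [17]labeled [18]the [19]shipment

5

The displaced element is "which ledger" (word 2).
It functions as the direct object of "reviewed", so the gap sits immediately after word 5 ("reviewed").
Base order: John had reviewed which ledger because that witness argued that a pilot reported that every curator labeled the shipment.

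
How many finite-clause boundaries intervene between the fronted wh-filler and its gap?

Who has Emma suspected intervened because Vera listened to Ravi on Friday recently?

1

"who" is extracted from the subject of "intervened".
Boundaries crossed, outermost first: [Ø] — 1 in total.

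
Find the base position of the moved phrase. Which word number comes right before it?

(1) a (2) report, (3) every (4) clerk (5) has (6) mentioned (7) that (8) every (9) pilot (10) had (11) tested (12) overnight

11

The displaced element is "a report" (word 2).
It is linked across 1 clause boundary (that).
It functions as the direct object of "tested", so the gap sits immediately after word 11 ("tested").
Base order: Every clerk has mentioned that every pilot had tested a report overnight.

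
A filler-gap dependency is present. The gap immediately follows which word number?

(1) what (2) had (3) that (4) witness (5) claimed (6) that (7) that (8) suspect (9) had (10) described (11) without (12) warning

10

The displaced element is "what" (word 1).
It is linked across 1 clause boundary (that).
It functions as the direct object of "described", so the gap sits immediately after word 10 ("described").
Base order: That witness had claimed that that suspect had described what without warning.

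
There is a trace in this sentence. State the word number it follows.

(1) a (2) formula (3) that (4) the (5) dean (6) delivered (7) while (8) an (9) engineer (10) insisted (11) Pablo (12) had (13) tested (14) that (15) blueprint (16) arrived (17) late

6

The displaced element is "a formula" (word 2).
It functions as the direct object of "delivered", so the gap sits immediately after word 6 ("delivered").
Base order: The dean delivered a formula while an engineer insisted Pablo had tested that blueprint.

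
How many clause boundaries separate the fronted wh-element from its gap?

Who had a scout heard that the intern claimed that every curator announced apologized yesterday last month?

"who" is extracted from the subject of "apologized".
Boundaries crossed, outermost first: [that], [that], [Ø] — 3 in total.

3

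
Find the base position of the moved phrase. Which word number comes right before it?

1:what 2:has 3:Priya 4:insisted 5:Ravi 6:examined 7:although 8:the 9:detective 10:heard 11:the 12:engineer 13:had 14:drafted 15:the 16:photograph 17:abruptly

The displaced element is "what" (word 1).
It is linked across 1 clause boundary (Ø).
It functions as the direct object of "examined", so the gap sits immediately after word 6 ("examined").
Base order: Priya has insisted Ravi examined what although the detective heard the engineer had drafted the photograph abruptly.

6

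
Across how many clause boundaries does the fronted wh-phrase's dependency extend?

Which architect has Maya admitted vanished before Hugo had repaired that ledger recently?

1

"which architect" is extracted from the subject of "vanished".
Boundaries crossed, outermost first: [Ø] — 1 in total.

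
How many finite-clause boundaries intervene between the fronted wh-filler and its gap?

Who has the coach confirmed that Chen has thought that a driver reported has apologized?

"who" is extracted from the subject of "apologized".
Boundaries crossed, outermost first: [that], [that], [Ø] — 3 in total.

3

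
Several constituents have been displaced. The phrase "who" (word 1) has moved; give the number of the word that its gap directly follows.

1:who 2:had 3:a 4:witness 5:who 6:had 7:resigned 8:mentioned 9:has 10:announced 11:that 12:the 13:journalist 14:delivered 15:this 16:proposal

8

The displaced element is "who" (word 1).
It is linked across 1 clause boundary (Ø).
It functions as the subject of "announced", so the gap sits immediately after word 8 ("mentioned").
Base order: A witness who had resigned had mentioned that who has announced that the journalist delivered this proposal.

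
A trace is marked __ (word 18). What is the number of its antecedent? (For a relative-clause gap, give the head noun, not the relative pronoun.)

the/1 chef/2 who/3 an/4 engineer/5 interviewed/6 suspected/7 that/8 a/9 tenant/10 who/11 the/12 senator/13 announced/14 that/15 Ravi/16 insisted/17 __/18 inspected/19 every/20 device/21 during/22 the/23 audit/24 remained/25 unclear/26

The gap at 18 is the subject of "inspected", inside a relative clause.
The relative pronoun is "who" (word 11); it is bound by the head noun immediately before it.
Its filler is the head noun "tenant", at word 10.

10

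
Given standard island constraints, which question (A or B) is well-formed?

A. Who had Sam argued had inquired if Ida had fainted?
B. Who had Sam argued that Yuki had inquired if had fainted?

In B, the wh-phrase is extracted from inside a wh-island (introduced by "if"), which blocks movement.
In A, the extraction path crosses only that-complement boundaries, which are transparent.
So A is grammatical.

A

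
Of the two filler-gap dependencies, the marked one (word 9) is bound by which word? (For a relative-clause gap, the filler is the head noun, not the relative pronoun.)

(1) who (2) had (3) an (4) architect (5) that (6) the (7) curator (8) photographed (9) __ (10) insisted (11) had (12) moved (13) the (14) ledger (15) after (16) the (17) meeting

4

The marked gap is inside the relative clause, the direct object of "photographed".
Its filler is the head noun "architect" (via "that"), at word 4.
(The other dependency links word 1 to a gap after word 10.)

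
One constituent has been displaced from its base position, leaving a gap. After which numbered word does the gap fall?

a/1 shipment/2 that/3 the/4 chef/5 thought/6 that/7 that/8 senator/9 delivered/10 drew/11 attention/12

The displaced element is "a shipment" (word 2).
It is linked across 1 clause boundary (that).
It functions as the direct object of "delivered", so the gap sits immediately after word 10 ("delivered").
Base order: The chef thought that that senator delivered a shipment.

10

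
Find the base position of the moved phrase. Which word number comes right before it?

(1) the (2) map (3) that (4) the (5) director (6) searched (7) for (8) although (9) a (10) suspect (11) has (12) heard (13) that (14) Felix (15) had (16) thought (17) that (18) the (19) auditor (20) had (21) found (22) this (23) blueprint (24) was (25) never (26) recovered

The displaced element is "the map" (word 2).
It functions as the object of the preposition "for" of "searched", so the gap sits immediately after word 7 ("for").
Base order: The director searched for the map although a suspect has heard that Felix had thought that the auditor had found this blueprint.

7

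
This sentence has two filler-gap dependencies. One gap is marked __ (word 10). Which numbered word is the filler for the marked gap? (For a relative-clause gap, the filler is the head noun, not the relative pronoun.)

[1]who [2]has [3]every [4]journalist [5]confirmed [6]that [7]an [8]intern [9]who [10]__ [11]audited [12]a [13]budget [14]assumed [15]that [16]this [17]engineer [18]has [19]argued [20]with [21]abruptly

The marked gap is inside the relative clause, the subject of "audited".
Its filler is the head noun "intern" (via "who"), at word 8.
(The other dependency links word 1 to a gap after word 20.)

8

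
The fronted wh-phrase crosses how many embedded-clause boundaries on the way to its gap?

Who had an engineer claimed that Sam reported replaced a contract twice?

2

"who" is extracted from the subject of "replaced".
Boundaries crossed, outermost first: [that], [Ø] — 2 in total.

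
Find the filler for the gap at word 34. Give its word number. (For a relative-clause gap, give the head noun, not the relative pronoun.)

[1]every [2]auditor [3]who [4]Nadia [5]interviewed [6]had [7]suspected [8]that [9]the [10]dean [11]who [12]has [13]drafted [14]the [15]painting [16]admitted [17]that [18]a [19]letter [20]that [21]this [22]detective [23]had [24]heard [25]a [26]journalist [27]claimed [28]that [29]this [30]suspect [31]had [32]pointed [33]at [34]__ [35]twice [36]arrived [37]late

The gap at 34 is the prepositional object of "pointed", inside a relative clause.
The relative pronoun is "that" (word 20); it is bound by the head noun immediately before it.
Its filler is the head noun "letter", at word 19.

19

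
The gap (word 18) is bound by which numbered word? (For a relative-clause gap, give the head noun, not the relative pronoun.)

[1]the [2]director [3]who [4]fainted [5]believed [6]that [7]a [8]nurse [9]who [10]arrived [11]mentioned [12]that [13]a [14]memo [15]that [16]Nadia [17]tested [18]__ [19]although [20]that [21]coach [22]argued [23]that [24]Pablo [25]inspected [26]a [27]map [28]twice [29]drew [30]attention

The gap at 18 is the object of "tested", inside a relative clause.
The relative pronoun is "that" (word 15); it is bound by the head noun immediately before it.
Its filler is the head noun "memo", at word 14.

14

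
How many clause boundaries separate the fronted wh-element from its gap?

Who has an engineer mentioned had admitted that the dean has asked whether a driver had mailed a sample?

"who" is extracted from the subject of "admitted".
Boundaries crossed, outermost first: [Ø] — 1 in total.

1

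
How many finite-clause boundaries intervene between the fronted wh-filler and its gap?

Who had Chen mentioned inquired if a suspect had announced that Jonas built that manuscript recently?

"who" is extracted from the subject of "inquired".
Boundaries crossed, outermost first: [Ø] — 1 in total.

1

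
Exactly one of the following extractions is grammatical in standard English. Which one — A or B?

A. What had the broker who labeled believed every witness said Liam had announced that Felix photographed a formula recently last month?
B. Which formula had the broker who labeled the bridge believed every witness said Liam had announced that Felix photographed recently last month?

B

In A, the wh-phrase is extracted from inside a complex-NP island (relative clause) (introduced by "who"), which blocks movement.
In B, the extraction path crosses only that-complement boundaries, which are transparent.
So B is grammatical.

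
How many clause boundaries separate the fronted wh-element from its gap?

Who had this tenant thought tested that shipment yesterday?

"who" is extracted from the subject of "tested".
Boundaries crossed, outermost first: [Ø] — 1 in total.

1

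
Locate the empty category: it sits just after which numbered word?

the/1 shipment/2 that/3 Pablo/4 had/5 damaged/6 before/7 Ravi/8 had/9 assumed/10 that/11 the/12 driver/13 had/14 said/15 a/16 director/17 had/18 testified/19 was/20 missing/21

6

The displaced element is "the shipment" (word 2).
It functions as the direct object of "damaged", so the gap sits immediately after word 6 ("damaged").
Base order: Pablo had damaged the shipment before Ravi had assumed that the driver had said a director had testified.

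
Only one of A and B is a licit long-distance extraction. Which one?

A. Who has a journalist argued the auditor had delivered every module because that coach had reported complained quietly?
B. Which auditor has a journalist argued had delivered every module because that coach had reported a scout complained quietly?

In A, the wh-phrase is extracted from inside an adjunct island (introduced by "because"), which blocks movement.
In B, the extraction path crosses only that-complement boundaries, which are transparent.
So B is grammatical.

B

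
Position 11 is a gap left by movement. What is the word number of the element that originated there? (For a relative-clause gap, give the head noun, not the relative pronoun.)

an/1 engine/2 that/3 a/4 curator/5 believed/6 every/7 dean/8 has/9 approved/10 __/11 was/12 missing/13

2

The gap at 11 is the object of "approved", inside a relative clause.
The relative pronoun is "that" (word 3); it is bound by the head noun immediately before it.
Its filler is the head noun "engine", at word 2.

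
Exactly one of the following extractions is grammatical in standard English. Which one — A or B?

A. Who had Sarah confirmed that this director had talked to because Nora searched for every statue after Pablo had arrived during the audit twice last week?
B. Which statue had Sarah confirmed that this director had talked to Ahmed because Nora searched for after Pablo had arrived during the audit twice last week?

In B, the wh-phrase is extracted from inside an adjunct island (introduced by "because"), which blocks movement.
In A, the extraction path crosses only that-complement boundaries, which are transparent.
So A is grammatical.

A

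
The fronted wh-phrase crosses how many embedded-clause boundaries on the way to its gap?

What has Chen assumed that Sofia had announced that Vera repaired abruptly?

2

"what" is extracted from the object of "repaired".
Boundaries crossed, outermost first: [that], [that] — 2 in total.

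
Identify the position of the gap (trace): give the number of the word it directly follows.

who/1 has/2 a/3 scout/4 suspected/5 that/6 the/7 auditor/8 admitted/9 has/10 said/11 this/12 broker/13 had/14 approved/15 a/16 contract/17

The displaced element is "who" (word 1).
It is linked across 2 clause boundaries (that → Ø).
It functions as the subject of "said", so the gap sits immediately after word 9 ("admitted").
Base order: A scout has suspected that the auditor admitted that who has said this broker had approved a contract.

9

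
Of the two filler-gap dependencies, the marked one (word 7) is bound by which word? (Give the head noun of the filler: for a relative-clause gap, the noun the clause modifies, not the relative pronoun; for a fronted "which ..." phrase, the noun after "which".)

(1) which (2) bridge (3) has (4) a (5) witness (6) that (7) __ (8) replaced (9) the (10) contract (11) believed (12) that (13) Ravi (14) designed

5

The marked gap is inside the relative clause, the subject of "replaced".
Its filler is the head noun "witness" (via "that"), at word 5.
(The other dependency links word 2 to a gap after word 14.)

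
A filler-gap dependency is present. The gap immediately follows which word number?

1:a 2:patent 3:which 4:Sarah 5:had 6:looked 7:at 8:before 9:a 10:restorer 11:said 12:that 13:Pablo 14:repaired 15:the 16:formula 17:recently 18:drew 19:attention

The displaced element is "a patent" (word 2).
It functions as the object of the preposition "at" of "looked", so the gap sits immediately after word 7 ("at").
Base order: Sarah had looked at a patent before a restorer said that Pablo repaired the formula recently.

7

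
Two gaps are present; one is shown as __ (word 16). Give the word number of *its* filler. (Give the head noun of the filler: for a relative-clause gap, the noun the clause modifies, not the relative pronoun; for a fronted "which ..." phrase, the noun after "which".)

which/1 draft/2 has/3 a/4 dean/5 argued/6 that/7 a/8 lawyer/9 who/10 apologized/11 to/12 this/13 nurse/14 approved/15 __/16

The marked gap is the direct object of "approved".
Its filler is the fronted wh-phrase "which draft", at word 2.
(The other dependency links word 9 to a gap after word 10.)

2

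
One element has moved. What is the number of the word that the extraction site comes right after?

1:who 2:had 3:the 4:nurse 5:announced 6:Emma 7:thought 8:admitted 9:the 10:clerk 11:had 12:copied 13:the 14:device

The displaced element is "who" (word 1).
It is linked across 2 clause boundaries (Ø → Ø).
It functions as the subject of "admitted", so the gap sits immediately after word 7 ("thought").
Base order: The nurse had announced Emma thought that who admitted the clerk had copied the device.

7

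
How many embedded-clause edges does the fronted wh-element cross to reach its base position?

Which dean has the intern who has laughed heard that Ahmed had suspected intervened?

2

"which dean" is extracted from the subject of "intervened".
Boundaries crossed, outermost first: [that], [Ø] — 2 in total.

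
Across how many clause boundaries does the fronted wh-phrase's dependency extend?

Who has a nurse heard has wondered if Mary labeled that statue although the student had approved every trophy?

1

"who" is extracted from the subject of "wondered".
Boundaries crossed, outermost first: [Ø] — 1 in total.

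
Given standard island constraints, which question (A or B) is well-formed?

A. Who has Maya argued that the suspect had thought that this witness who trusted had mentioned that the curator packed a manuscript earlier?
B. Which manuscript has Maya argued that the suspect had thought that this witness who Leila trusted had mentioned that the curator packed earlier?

In A, the wh-phrase is extracted from inside a complex-NP island (relative clause) (introduced by "who"), which blocks movement.
In B, the extraction path crosses only that-complement boundaries, which are transparent.
So B is grammatical.

B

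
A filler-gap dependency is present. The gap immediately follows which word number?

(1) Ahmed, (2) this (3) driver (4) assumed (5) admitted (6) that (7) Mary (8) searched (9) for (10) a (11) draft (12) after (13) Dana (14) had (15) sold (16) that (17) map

4

The displaced element is "Ahmed" (word 1).
It is linked across 1 clause boundary (Ø).
It functions as the subject of "admitted", so the gap sits immediately after word 4 ("assumed").
Base order: This driver assumed that Ahmed admitted that Mary searched for a draft after Dana had sold that map.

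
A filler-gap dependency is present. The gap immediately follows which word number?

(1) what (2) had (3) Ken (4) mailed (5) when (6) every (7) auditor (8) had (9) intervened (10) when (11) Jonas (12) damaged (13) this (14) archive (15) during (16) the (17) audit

The displaced element is "what" (word 1).
It functions as the direct object of "mailed", so the gap sits immediately after word 4 ("mailed").
Base order: Ken had mailed what when every auditor had intervened when Jonas damaged this archive during the audit.

4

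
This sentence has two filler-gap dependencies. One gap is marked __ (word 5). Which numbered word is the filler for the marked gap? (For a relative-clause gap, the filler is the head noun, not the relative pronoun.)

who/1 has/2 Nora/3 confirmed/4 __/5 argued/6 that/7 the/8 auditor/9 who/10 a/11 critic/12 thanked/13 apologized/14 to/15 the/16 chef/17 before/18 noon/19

The marked gap is the subject of "argued".
Its filler is the fronted wh-phrase "who", at word 1.
(The other dependency links word 9 to a gap after word 13.)

1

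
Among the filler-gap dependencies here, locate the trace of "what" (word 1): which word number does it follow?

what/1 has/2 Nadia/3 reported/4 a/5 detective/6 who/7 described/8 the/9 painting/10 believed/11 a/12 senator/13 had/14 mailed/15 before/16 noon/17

The displaced element is "what" (word 1).
It is linked across 2 clause boundaries (Ø → Ø).
It functions as the direct object of "mailed", so the gap sits immediately after word 15 ("mailed").
Base order: Nadia has reported a detective who described the painting believed a senator had mailed what before noon.

15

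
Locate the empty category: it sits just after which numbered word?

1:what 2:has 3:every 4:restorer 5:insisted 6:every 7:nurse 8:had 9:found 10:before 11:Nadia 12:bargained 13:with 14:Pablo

9

The displaced element is "what" (word 1).
It is linked across 1 clause boundary (Ø).
It functions as the direct object of "found", so the gap sits immediately after word 9 ("found").
Base order: Every restorer has insisted every nurse had found what before Nadia bargained with Pablo.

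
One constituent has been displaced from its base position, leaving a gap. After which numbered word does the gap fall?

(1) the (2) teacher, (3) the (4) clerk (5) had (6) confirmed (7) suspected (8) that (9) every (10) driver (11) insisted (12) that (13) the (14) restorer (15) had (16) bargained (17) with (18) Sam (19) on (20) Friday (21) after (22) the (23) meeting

6

The displaced element is "the teacher" (word 2).
It is linked across 1 clause boundary (Ø).
It functions as the subject of "suspected", so the gap sits immediately after word 6 ("confirmed").
Base order: The clerk had confirmed the teacher suspected that every driver insisted that the restorer had bargained with Sam on Friday after the meeting.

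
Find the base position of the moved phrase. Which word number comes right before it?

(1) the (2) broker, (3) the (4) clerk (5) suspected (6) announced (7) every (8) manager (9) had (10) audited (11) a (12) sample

5

The displaced element is "the broker" (word 2).
It is linked across 1 clause boundary (Ø).
It functions as the subject of "announced", so the gap sits immediately after word 5 ("suspected").
Base order: The clerk suspected that the broker announced every manager had audited a sample.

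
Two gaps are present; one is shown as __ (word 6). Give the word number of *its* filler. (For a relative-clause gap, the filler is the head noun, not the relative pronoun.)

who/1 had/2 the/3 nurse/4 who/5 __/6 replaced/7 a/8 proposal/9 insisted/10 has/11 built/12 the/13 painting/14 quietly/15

The marked gap is inside the relative clause, the subject of "replaced".
Its filler is the head noun "nurse" (via "who"), at word 4.
(The other dependency links word 1 to a gap after word 10.)

4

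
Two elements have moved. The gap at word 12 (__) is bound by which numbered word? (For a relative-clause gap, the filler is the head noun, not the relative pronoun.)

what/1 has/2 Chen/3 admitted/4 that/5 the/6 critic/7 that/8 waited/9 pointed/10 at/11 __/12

1

The marked gap is the object of the preposition "at" of "pointed".
Its filler is the fronted wh-phrase "what", at word 1.
(The other dependency links word 7 to a gap after word 8.)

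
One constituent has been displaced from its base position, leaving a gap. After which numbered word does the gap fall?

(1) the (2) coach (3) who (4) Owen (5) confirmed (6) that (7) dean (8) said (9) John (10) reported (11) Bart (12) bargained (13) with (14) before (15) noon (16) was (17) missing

The displaced element is "the coach" (word 2).
It is linked across 3 clause boundaries (Ø → Ø → Ø).
It functions as the object of the preposition "with" of "bargained", so the gap sits immediately after word 13 ("with").
Base order: Owen confirmed that dean said John reported Bart bargained with the coach before noon.

13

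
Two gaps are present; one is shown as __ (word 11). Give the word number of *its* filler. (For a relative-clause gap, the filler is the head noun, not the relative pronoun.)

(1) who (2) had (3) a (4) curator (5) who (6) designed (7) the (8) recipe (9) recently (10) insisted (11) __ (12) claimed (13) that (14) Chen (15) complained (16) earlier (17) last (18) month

1

The marked gap is the subject of "claimed".
Its filler is the fronted wh-phrase "who", at word 1.
(The other dependency links word 4 to a gap after word 5.)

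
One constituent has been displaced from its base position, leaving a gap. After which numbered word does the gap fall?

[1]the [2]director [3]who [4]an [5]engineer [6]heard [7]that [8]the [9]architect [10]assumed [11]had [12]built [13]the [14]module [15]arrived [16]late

10

The displaced element is "the director" (word 2).
It is linked across 2 clause boundaries (that → Ø).
It functions as the subject of "built", so the gap sits immediately after word 10 ("assumed").
Base order: An engineer heard that the architect assumed that the director had built the module.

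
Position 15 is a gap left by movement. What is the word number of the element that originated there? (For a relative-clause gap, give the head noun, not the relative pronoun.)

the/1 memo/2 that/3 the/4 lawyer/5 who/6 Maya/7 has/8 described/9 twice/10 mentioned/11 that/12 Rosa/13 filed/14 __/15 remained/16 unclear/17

The gap at 15 is the object of "filed", inside a relative clause.
The relative pronoun is "that" (word 3); it is bound by the head noun immediately before it.
Its filler is the head noun "memo", at word 2.

2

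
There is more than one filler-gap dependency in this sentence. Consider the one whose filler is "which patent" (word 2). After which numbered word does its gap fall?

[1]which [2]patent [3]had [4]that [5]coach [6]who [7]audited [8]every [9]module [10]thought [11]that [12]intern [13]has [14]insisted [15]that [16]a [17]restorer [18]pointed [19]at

19

The displaced element is "which patent" (word 2).
It is linked across 2 clause boundaries (Ø → that).
It functions as the object of the preposition "at" of "pointed", so the gap sits immediately after word 19 ("at").
Base order: That coach who audited every module had thought that intern has insisted that a restorer pointed at which patent.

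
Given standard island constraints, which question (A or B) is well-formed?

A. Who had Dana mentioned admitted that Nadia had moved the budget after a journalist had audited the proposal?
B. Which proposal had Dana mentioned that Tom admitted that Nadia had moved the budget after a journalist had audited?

A

In B, the wh-phrase is extracted from inside an adjunct island (introduced by "after"), which blocks movement.
In A, the extraction path crosses only that-complement boundaries, which are transparent.
So A is grammatical.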